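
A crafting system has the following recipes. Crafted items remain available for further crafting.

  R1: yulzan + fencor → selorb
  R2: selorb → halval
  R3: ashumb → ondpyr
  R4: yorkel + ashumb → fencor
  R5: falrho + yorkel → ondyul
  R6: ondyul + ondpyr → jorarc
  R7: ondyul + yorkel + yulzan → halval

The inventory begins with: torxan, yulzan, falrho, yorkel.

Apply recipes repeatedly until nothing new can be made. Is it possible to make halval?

Yes

falrho + yorkel → ondyul (R5).
Using R7, ondyul, yorkel, and yulzan make halval.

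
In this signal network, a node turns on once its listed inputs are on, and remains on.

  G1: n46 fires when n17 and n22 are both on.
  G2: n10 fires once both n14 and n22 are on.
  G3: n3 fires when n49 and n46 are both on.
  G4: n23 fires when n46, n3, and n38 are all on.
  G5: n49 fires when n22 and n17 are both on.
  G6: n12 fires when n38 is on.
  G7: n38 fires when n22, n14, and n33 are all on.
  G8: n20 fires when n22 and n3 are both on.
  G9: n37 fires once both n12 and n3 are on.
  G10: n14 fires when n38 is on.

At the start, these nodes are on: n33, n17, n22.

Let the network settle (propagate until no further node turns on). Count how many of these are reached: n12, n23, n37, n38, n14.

0

n12 would need n38 (G6), but n38 never turns on.
n23 would need n46, n3, and n38 (G4), but n38 never turns on.
n37 would need n12 and n3 (G9), but n12 never turns on.
n38 would need n22, n14, and n33 (G7), but n14 never turns on.
n14 would need n38 (G10), but n38 never turns on.
None of the 5 are reached.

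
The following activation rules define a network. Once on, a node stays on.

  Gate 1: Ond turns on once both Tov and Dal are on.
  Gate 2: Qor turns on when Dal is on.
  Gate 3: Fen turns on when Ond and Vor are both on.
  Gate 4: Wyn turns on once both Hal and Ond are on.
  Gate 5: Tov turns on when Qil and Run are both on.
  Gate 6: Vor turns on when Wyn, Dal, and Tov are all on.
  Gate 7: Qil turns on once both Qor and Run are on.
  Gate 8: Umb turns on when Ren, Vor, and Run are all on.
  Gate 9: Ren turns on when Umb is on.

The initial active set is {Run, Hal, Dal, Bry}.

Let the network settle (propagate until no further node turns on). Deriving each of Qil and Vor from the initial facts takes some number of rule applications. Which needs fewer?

Qil: Gate 2: Dal on → Qor on. Qor and Run are on, so Qil turns on (Gate 7). [2 rule applications]
Vor: Gate 2: Dal on → Qor on. Qor and Run are on, so Qil turns on (Gate 7). Qil and Run are on, so Tov turns on (Gate 5). Tov and Dal are on, so Ond turns on (Gate 1). Hal and Ond are on, so Wyn turns on (Gate 4). Wyn, Dal, and Tov are on, so Vor turns on (Gate 6). [6 rule applications]
Qil needs fewer.

Qil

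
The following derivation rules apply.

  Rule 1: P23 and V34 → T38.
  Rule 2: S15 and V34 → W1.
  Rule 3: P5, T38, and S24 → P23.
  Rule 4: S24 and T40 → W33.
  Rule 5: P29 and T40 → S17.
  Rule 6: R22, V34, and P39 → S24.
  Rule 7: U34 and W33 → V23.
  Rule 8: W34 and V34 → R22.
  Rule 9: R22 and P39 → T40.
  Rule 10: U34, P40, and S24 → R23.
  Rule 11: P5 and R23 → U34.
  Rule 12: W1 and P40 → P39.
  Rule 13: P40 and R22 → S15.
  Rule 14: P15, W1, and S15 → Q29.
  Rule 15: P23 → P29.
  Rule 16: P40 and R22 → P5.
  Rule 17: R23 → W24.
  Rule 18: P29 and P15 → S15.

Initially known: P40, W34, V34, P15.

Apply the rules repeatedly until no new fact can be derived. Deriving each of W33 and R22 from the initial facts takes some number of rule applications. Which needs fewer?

R22

R22: W34 and V34 hold, so R22 follows (Rule 8). [1 rule application]
W33: From W34 and V34, Rule 8 gives R22. From P40 and R22, Rule 13 gives S15. S15 and V34 hold, so W1 follows (Rule 2). W1 and P40 hold, so P39 follows (Rule 12). From R22 and P39, Rule 9 gives T40. From R22, V34, and P39, Rule 6 gives S24. From S24 and T40, Rule 4 gives W33. [7 rule applications]
R22 needs fewer.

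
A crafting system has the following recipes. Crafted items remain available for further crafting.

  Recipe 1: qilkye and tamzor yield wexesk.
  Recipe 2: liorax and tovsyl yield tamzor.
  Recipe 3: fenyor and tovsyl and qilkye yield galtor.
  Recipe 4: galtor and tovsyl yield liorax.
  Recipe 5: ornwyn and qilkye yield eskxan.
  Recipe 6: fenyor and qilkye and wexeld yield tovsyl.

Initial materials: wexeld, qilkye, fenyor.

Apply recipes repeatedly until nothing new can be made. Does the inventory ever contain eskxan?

eskxan would need ornwyn and qilkye (Recipe 5), but ornwyn is never obtained.

No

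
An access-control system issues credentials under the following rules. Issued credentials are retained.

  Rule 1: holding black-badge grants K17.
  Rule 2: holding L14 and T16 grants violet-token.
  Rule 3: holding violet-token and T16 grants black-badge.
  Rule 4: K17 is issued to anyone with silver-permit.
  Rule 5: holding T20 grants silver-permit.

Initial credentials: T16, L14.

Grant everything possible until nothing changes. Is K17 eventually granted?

Yes

Holding L14 and T16 grants violet-token (Rule 2).
Holding violet-token and T16 grants black-badge (Rule 3).
Holding black-badge grants K17 (Rule 1).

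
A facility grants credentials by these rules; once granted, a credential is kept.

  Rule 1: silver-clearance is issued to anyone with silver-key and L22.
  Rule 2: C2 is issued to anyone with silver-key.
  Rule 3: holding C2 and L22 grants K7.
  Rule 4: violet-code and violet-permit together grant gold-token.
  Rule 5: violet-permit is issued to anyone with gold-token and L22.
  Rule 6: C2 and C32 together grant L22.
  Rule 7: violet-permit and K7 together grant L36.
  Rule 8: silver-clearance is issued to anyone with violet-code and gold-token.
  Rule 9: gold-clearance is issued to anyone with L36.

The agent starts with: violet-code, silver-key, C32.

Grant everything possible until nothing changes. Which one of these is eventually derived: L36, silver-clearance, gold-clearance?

Holding silver-key grants C2 (Rule 2).
Holding C2 and C32 grants L22 (Rule 6).
Holding silver-key and L22 grants silver-clearance (Rule 1).
L36 would need violet-permit and K7 (Rule 7), but violet-permit is never granted. gold-clearance would need L36 (Rule 9), but L36 is never granted.

silver-clearance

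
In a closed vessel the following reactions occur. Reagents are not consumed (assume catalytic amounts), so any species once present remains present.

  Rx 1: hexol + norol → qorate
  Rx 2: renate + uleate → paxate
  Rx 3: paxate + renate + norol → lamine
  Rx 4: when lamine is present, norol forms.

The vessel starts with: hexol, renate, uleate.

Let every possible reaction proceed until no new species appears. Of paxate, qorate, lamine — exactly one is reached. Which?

renate and uleate present → paxate forms (Rx 2).
qorate would need hexol and norol (Rx 1), but norol never forms. lamine would need paxate, renate, and norol (Rx 3), but norol never forms.

paxate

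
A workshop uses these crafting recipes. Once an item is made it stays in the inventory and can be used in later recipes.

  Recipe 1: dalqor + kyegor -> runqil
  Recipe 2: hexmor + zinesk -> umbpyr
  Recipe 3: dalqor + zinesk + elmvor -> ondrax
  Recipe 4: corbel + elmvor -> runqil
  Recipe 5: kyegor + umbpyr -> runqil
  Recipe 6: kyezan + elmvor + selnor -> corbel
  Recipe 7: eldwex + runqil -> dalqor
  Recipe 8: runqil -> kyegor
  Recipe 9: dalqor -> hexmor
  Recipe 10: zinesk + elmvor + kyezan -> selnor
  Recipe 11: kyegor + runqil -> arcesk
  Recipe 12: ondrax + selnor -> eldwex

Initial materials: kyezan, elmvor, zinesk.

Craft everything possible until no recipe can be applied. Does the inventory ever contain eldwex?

eldwex would need ondrax and selnor (Recipe 12), but ondrax is never obtained.

No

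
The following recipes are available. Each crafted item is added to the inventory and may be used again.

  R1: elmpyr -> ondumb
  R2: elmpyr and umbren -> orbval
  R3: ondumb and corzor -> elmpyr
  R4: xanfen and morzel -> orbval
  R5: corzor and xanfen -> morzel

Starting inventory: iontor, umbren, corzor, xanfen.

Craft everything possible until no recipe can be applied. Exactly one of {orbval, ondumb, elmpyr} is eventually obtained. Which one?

orbval

Using R5, corzor and xanfen make morzel.
Using R4, xanfen and morzel make orbval.
ondumb would need elmpyr (R1), but elmpyr is never obtained. elmpyr would need ondumb and corzor (R3), but ondumb is never obtained.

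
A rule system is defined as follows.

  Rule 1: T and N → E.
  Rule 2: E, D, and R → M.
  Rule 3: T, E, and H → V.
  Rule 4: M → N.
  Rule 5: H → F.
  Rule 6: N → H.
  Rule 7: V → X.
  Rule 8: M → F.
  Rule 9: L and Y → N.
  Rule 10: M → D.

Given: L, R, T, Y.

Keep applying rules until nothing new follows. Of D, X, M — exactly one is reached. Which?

From L and Y, Rule 9 gives N.
From T and N, Rule 1 gives E.
From N, Rule 6 gives H.
T, E, and H hold, so V follows (Rule 3).
V holds, so X follows (Rule 7).
M would need E, D, and R (Rule 2), but D is never established. D would need M (Rule 10), but M is never established.

X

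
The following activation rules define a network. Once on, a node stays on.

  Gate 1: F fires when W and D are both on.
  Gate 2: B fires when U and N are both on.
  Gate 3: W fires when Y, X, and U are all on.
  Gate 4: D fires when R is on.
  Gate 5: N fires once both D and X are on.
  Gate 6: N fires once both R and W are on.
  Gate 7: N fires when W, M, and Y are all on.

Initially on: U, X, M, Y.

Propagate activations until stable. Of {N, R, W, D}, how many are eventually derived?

2

Y, X, and U are on, so W fires (Gate 3).
W, M, and Y are on, so N fires (Gate 7).
N: reached.
No rule produces R, and it is not given.
W: reached.
D would need R (Gate 4), but R never turns on.
Reached: N and W — 2 of the 4.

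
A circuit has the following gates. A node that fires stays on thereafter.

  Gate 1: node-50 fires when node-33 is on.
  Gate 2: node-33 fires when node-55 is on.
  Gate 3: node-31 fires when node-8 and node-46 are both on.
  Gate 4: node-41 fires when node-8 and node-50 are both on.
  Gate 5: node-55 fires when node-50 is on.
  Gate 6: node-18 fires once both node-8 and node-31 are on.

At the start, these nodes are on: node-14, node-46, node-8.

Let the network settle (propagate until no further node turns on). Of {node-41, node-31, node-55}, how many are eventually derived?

1

node-8 and node-46 are on, so node-31 fires (Gate 3).
node-41 would need node-8 and node-50 (Gate 4), but node-50 never turns on.
node-31: reached.
node-55 would need node-50 (Gate 5), but node-50 never turns on.
Reached: node-31 — 1 of the 3.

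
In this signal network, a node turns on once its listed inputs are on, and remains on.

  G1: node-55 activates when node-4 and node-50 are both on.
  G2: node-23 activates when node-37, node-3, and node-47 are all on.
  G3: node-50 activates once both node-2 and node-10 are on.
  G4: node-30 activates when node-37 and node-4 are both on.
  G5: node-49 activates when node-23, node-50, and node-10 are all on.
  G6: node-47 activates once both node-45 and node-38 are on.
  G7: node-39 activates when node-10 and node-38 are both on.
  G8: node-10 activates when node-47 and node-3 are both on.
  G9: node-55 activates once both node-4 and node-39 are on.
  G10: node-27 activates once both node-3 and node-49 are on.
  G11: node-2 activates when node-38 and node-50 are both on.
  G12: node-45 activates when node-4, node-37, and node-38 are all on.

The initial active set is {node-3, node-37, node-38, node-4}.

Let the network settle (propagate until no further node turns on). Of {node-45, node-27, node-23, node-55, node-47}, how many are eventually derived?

4

node-4, node-37, and node-38 are on, so node-45 activates (G12).
G6: node-45 and node-38 on → node-47 on.
node-37, node-3, and node-47 are on, so node-23 activates (G2).
node-47 and node-3 are on, so node-10 activates (G8).
node-10 and node-38 are on, so node-39 activates (G7).
G9: node-4 and node-39 on → node-55 on.
node-45: reached.
node-27 would need node-3 and node-49 (G10), but node-49 never turns on.
node-23: reached.
node-55: reached.
node-47: reached.
Reached: node-45, node-23, node-55, and node-47 — 4 of the 5.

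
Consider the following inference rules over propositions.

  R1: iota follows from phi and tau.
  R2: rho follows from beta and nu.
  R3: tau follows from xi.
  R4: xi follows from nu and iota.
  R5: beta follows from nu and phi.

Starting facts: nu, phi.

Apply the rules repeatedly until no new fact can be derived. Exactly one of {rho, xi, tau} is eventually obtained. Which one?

nu and phi hold, so beta follows (R5).
beta and nu hold, so rho follows (R2).
tau would need xi (R3), but xi is never established. xi would need nu and iota (R4), but iota is never established.

rho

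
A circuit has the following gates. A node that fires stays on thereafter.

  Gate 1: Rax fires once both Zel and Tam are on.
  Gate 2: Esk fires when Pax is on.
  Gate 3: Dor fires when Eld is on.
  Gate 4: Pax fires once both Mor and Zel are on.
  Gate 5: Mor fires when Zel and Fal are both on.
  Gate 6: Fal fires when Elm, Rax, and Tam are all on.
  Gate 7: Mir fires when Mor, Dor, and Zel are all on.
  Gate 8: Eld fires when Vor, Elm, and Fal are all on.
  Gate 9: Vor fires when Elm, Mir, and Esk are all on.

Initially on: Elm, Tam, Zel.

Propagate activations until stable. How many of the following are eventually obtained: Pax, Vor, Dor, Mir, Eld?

Zel and Tam are on, so Rax fires (Gate 1).
Elm, Rax, and Tam are on, so Fal fires (Gate 6).
Zel and Fal are on, so Mor fires (Gate 5).
Gate 4: Mor and Zel on → Pax on.
Pax: reached.
Vor would need Elm, Mir, and Esk (Gate 9), but Mir never turns on.
Dor would need Eld (Gate 3), but Eld never turns on.
Mir would need Mor, Dor, and Zel (Gate 7), but Dor never turns on.
Eld would need Vor, Elm, and Fal (Gate 8), but Vor never turns on.
Reached: Pax — 1 of the 5.

1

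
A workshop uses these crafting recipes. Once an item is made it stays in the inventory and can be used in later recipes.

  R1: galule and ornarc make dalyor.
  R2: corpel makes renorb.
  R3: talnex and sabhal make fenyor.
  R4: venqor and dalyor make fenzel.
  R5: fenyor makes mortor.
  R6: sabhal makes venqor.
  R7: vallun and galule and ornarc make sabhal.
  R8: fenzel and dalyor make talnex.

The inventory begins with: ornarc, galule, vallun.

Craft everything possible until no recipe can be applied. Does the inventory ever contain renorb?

renorb would need corpel (R2), but corpel is never obtained.

No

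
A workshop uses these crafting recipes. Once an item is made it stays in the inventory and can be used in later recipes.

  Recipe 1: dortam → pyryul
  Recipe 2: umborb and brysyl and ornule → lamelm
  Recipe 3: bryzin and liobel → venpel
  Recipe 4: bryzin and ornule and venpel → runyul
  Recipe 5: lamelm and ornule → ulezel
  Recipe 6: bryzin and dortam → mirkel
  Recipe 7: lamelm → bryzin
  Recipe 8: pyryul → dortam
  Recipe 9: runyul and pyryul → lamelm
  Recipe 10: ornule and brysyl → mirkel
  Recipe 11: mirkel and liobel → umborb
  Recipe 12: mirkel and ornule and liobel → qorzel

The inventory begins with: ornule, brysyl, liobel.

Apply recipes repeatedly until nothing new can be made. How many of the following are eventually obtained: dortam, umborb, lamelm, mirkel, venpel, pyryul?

ornule and brysyl → mirkel (Recipe 10).
mirkel and liobel → umborb (Recipe 11).
umborb and brysyl and ornule → lamelm (Recipe 2).
lamelm → bryzin (Recipe 7).
Using Recipe 3, bryzin and liobel make venpel.
dortam would need pyryul (Recipe 8), but pyryul is never obtained.
umborb: reached.
lamelm: reached.
mirkel: reached.
venpel: reached.
pyryul would need dortam (Recipe 1), but dortam is never obtained.
Reached: umborb, lamelm, mirkel, and venpel — 4 of the 6.

4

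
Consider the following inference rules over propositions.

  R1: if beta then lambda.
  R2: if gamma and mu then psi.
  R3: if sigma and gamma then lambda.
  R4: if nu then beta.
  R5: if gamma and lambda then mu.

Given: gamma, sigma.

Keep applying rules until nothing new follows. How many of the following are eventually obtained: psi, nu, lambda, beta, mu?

3

From sigma and gamma, R3 gives lambda.
From gamma and lambda, R5 gives mu.
gamma and mu hold, so psi follows (R2).
psi: reached.
No rule produces nu, and it is not given.
lambda: reached.
beta would need nu (R4), but nu is never established.
mu: reached.
Reached: psi, lambda, and mu — 3 of the 5.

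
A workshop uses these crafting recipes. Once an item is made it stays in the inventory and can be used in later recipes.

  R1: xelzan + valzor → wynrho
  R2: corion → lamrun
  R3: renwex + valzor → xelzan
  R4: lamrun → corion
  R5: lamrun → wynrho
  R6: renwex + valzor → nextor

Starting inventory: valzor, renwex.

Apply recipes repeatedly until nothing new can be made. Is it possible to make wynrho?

renwex + valzor → xelzan (R3).
xelzan + valzor → wynrho (R1).

Yes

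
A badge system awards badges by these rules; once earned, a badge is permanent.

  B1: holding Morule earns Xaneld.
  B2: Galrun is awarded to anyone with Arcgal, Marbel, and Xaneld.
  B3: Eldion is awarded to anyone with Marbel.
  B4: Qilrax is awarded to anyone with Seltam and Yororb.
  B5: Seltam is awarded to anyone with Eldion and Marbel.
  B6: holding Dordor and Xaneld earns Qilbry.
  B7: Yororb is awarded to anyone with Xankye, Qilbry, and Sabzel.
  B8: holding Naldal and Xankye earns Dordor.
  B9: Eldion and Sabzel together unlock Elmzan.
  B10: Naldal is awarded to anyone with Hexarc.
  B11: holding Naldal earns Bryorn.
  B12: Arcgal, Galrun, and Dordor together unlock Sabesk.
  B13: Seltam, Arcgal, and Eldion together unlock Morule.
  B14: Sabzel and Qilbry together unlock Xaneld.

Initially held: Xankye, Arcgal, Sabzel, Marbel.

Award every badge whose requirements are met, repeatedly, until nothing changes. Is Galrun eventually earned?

Yes

With Marbel, Eldion is earned (B3).
With Eldion and Marbel, Seltam is earned (B5).
With Seltam, Arcgal, and Eldion, Morule is earned (B13).
With Morule, Xaneld is earned (B1).
With Arcgal, Marbel, and Xaneld, Galrun is earned (B2).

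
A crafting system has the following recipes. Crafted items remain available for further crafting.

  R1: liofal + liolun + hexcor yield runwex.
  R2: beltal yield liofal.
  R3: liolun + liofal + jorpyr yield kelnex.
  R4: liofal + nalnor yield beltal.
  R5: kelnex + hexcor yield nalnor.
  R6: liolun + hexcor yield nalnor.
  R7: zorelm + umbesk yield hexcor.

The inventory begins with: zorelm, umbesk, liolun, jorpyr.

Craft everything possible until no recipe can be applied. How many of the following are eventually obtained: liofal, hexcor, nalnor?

zorelm + umbesk → hexcor (R7).
liolun + hexcor → nalnor (R6).
liofal would need beltal (R2), but beltal is never obtained.
hexcor: reached.
nalnor: reached.
Reached: hexcor and nalnor — 2 of the 3.

2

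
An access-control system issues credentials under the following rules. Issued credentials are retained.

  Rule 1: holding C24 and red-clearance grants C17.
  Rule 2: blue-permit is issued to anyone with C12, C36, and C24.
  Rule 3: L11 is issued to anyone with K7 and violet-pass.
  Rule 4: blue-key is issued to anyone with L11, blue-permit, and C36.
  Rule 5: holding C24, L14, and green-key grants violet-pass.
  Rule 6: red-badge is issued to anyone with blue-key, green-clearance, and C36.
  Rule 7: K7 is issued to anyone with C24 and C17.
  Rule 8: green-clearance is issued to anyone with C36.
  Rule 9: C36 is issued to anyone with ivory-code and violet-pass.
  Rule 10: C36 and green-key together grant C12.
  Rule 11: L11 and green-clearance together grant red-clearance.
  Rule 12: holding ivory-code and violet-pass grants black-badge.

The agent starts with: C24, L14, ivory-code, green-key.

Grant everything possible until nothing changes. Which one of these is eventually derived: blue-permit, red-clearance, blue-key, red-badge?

blue-permit

Holding C24, L14, and green-key grants violet-pass (Rule 5).
Holding ivory-code and violet-pass grants C36 (Rule 9).
Holding C36 and green-key grants C12 (Rule 10).
Holding C12, C36, and C24 grants blue-permit (Rule 2).
red-clearance would need L11 and green-clearance (Rule 11), but L11 is never granted. red-badge would need blue-key, green-clearance, and C36 (Rule 6), but blue-key is never granted. blue-key would need L11, blue-permit, and C36 (Rule 4), but L11 is never granted.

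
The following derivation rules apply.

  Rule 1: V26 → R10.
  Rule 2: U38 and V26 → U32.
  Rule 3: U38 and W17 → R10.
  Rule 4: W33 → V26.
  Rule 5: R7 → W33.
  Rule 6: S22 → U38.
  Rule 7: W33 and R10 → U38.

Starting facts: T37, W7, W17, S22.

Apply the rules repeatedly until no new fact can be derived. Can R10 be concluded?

S22 holds, so U38 follows (Rule 6).
U38 and W17 hold, so R10 follows (Rule 3).

Yes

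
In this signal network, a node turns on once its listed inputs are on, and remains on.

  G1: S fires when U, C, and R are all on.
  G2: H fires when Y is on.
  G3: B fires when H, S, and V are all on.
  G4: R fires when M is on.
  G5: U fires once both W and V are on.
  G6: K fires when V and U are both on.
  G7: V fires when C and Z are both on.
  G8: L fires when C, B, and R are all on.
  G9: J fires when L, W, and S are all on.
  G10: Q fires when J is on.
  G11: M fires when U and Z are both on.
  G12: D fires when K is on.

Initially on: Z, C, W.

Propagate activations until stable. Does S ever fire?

C and Z are on, so V fires (G7).
W and V are on, so U fires (G5).
G11: U and Z on → M on.
M is on, so R fires (G4).
G1: U, C, and R on → S on.

Yes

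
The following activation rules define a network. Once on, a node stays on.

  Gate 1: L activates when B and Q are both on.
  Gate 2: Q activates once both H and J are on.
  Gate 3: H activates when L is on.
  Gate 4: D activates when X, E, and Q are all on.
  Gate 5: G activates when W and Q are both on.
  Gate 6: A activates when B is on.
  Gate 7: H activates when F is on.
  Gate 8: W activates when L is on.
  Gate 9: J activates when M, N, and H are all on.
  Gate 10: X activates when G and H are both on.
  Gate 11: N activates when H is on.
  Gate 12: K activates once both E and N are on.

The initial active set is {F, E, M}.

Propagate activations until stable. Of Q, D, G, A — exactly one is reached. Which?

F is on, so H activates (Gate 7).
Gate 11: H on → N on.
M, N, and H are on, so J activates (Gate 9).
Gate 2: H and J on → Q on.
G would need W and Q (Gate 5), but W never turns on. A would need B (Gate 6), but B never turns on. D would need X, E, and Q (Gate 4), but X never turns on.

Q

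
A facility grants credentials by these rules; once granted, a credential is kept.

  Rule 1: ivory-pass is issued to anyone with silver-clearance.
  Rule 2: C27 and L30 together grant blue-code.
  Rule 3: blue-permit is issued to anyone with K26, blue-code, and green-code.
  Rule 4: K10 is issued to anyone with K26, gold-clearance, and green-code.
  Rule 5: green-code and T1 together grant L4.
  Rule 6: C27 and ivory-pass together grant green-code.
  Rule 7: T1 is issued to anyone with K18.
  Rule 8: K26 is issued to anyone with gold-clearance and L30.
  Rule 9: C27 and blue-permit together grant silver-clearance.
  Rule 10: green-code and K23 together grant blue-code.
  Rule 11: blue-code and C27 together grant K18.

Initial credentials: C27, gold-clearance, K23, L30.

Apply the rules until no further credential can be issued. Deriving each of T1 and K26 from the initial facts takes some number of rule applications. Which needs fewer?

K26: Holding gold-clearance and L30 grants K26 (Rule 8). [1 rule application]
T1: Holding C27 and L30 grants blue-code (Rule 2). Holding blue-code and C27 grants K18 (Rule 11). Holding K18 grants T1 (Rule 7). [3 rule applications]
K26 needs fewer.

K26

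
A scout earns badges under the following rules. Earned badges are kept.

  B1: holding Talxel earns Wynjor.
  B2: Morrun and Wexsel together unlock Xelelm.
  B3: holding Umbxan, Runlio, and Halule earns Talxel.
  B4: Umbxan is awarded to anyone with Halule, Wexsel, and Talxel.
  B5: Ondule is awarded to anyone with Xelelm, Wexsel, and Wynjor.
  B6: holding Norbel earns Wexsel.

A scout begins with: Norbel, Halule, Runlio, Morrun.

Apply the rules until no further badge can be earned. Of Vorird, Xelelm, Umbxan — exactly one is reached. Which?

Xelelm

With Norbel, Wexsel is earned (B6).
With Morrun and Wexsel, Xelelm is earned (B2).
Umbxan would need Halule, Wexsel, and Talxel (B4), but Talxel is never earned. No rule produces Vorird, and it is not given.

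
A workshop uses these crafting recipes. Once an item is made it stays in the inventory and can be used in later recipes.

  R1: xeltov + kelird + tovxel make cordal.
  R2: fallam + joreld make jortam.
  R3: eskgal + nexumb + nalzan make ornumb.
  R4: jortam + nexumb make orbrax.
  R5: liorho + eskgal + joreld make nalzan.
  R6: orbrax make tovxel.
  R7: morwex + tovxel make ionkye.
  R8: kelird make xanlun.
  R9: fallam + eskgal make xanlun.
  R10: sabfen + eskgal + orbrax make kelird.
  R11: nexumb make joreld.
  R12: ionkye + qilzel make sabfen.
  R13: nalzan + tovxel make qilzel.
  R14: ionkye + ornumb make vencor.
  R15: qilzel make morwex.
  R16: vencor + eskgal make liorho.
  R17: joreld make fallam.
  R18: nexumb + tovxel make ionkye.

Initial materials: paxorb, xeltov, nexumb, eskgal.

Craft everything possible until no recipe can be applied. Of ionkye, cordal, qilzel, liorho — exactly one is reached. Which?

nexumb → joreld (R11).
Using R17, joreld makes fallam.
Using R2, fallam and joreld make jortam.
Using R4, jortam and nexumb make orbrax.
Using R6, orbrax makes tovxel.
nexumb + tovxel → ionkye (R18).
liorho would need vencor and eskgal (R16), but vencor is never obtained. cordal would need xeltov, kelird, and tovxel (R1), but kelird is never obtained. qilzel would need nalzan and tovxel (R13), but nalzan is never obtained.

ionkye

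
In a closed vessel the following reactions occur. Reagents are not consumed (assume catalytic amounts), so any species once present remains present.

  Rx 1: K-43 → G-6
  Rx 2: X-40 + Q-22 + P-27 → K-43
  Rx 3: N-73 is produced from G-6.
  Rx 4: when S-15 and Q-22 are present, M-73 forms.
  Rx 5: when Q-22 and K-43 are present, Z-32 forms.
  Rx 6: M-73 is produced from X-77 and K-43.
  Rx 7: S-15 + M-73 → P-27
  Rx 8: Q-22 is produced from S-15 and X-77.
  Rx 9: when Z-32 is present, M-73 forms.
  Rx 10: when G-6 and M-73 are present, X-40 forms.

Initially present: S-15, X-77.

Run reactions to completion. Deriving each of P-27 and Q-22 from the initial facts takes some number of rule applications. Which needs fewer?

Q-22: S-15 and X-77 present → Q-22 forms (Rx 8). [1 rule application]
P-27: S-15 and X-77 present → Q-22 forms (Rx 8). S-15 and Q-22 present → M-73 forms (Rx 4). S-15 and M-73 present → P-27 forms (Rx 7). [3 rule applications]
Q-22 needs fewer.

Q-22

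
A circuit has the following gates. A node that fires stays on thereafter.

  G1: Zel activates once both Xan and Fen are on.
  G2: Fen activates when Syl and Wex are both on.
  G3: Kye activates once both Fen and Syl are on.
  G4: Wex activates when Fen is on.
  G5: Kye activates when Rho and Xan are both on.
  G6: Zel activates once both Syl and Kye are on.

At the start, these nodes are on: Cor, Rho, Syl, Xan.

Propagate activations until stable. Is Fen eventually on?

No

Fen would need Syl and Wex (G2), but Wex never turns on.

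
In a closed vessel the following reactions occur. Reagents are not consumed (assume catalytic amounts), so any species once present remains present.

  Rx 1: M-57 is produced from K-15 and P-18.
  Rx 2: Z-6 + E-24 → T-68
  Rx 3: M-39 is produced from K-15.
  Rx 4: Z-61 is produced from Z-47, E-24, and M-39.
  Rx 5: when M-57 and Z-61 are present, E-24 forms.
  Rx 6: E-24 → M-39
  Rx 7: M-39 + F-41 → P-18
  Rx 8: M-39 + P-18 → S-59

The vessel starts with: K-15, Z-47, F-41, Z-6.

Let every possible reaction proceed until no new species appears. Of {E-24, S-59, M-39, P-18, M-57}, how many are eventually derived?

K-15 present → M-39 forms (Rx 3).
M-39 and F-41 present → P-18 forms (Rx 7).
M-39 and P-18 present → S-59 forms (Rx 8).
K-15 and P-18 present → M-57 forms (Rx 1).
E-24 would need M-57 and Z-61 (Rx 5), but Z-61 never forms.
S-59: reached.
M-39: reached.
P-18: reached.
M-57: reached.
Reached: S-59, M-39, P-18, and M-57 — 4 of the 5.

4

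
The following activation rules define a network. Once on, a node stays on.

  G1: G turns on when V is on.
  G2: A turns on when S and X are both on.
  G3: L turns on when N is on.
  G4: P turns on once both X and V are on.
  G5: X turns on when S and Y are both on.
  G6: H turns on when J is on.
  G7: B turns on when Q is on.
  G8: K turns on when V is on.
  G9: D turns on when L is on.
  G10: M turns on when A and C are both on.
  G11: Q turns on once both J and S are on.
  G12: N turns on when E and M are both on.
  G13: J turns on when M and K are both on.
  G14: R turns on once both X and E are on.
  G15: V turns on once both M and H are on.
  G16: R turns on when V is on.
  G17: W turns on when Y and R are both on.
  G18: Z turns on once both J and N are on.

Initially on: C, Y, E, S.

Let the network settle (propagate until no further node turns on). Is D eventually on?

Yes

S and Y are on, so X turns on (G5).
G2: S and X on → A on.
A and C are on, so M turns on (G10).
E and M are on, so N turns on (G12).
G3: N on → L on.
L is on, so D turns on (G9).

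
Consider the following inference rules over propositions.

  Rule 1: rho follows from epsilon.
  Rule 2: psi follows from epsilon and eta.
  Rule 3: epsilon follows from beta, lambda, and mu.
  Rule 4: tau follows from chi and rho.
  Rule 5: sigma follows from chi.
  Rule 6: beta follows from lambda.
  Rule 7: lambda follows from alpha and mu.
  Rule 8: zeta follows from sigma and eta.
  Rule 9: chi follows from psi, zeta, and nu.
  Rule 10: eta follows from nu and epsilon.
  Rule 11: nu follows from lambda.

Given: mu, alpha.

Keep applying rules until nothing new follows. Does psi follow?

From alpha and mu, Rule 7 gives lambda.
From lambda, Rule 11 gives nu.
lambda holds, so beta follows (Rule 6).
beta, lambda, and mu hold, so epsilon follows (Rule 3).
nu and epsilon hold, so eta follows (Rule 10).
From epsilon and eta, Rule 2 gives psi.

Yes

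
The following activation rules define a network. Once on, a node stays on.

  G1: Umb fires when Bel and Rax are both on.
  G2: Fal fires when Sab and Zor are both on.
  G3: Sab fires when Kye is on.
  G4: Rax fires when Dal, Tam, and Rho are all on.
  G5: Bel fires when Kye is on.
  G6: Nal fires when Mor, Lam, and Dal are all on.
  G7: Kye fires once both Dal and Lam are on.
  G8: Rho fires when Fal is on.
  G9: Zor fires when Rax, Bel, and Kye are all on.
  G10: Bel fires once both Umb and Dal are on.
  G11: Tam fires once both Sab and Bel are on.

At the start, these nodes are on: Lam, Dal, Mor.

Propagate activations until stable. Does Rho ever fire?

Rho would need Fal (G8), but Fal never turns on.

No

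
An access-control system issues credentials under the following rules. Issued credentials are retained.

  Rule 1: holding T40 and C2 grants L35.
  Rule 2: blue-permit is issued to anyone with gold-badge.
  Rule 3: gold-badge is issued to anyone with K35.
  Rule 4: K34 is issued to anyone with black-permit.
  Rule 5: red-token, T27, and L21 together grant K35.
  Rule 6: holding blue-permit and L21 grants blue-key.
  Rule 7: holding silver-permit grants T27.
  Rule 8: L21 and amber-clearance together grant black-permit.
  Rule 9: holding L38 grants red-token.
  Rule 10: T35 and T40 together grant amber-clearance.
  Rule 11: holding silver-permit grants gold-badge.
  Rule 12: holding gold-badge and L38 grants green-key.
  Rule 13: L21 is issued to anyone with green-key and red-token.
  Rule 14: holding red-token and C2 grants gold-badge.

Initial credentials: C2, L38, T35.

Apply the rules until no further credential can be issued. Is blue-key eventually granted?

Holding L38 grants red-token (Rule 9).
Holding red-token and C2 grants gold-badge (Rule 14).
Holding gold-badge and L38 grants green-key (Rule 12).
Holding gold-badge grants blue-permit (Rule 2).
Holding green-key and red-token grants L21 (Rule 13).
Holding blue-permit and L21 grants blue-key (Rule 6).

Yes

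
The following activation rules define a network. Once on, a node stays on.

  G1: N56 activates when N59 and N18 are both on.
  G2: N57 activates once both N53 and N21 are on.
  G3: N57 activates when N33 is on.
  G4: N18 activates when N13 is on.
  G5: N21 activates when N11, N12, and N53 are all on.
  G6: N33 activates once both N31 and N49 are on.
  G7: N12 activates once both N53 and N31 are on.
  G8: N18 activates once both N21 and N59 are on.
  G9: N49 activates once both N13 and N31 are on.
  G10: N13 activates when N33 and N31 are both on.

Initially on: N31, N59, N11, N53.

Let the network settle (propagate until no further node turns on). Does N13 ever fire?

No

N13 would need N33 and N31 (G10), but N33 never turns on.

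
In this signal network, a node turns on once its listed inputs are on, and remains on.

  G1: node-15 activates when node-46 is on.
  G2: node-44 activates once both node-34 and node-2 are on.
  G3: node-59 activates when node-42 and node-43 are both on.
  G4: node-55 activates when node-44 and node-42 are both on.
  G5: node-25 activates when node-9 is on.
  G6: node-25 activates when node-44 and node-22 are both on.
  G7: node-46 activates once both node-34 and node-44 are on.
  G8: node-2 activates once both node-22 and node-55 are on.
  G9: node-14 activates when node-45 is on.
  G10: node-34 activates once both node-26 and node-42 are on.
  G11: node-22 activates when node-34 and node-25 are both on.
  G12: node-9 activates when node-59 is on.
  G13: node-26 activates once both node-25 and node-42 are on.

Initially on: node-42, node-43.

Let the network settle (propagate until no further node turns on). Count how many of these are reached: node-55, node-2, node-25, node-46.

1

G3: node-42 and node-43 on → node-59 on.
node-59 is on, so node-9 activates (G12).
G5: node-9 on → node-25 on.
node-55 would need node-44 and node-42 (G4), but node-44 never turns on.
node-2 would need node-22 and node-55 (G8), but node-55 never turns on.
node-25: reached.
node-46 would need node-34 and node-44 (G7), but node-44 never turns on.
Reached: node-25 — 1 of the 4.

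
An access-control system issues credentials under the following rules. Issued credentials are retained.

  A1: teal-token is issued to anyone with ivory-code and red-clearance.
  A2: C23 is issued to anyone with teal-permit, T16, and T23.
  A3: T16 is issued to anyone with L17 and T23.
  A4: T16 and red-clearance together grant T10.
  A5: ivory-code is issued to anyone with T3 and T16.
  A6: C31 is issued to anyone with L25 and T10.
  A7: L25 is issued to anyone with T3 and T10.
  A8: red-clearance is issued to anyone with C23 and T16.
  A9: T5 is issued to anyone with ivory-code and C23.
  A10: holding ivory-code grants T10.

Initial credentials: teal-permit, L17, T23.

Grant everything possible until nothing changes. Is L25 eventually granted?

L25 would need T3 and T10 (A7), but T3 is never granted.

No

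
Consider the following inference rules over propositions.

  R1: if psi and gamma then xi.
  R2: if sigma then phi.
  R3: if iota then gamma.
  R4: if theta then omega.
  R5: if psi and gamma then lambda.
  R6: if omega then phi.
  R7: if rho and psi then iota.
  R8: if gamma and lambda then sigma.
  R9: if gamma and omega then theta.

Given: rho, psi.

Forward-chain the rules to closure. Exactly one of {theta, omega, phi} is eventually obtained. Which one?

From rho and psi, R7 gives iota.
From iota, R3 gives gamma.
From psi and gamma, R5 gives lambda.
From gamma and lambda, R8 gives sigma.
sigma holds, so phi follows (R2).
omega would need theta (R4), but theta is never established. theta would need gamma and omega (R9), but omega is never established.

phi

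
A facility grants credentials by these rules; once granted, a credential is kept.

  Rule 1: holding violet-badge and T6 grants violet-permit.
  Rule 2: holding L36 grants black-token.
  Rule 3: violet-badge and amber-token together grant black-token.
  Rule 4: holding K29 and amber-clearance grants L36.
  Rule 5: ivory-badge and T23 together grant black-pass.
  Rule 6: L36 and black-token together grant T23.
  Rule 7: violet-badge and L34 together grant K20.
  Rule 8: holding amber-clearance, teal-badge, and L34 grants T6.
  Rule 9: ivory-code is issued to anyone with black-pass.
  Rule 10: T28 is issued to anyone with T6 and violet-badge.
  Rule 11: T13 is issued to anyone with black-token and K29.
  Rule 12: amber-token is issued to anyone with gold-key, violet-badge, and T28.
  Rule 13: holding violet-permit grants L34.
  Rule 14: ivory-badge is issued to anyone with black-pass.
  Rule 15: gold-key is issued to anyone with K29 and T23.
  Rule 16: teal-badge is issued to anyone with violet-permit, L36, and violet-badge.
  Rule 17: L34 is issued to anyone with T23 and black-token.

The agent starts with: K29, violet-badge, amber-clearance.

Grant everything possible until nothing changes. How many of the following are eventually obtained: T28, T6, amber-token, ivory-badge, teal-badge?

T28 would need T6 and violet-badge (Rule 10), but T6 is never granted.
T6 would need amber-clearance, teal-badge, and L34 (Rule 8), but teal-badge is never granted.
amber-token would need gold-key, violet-badge, and T28 (Rule 12), but T28 is never granted.
ivory-badge would need black-pass (Rule 14), but black-pass is never granted.
teal-badge would need violet-permit, L36, and violet-badge (Rule 16), but violet-permit is never granted.
None of the 5 are reached.

0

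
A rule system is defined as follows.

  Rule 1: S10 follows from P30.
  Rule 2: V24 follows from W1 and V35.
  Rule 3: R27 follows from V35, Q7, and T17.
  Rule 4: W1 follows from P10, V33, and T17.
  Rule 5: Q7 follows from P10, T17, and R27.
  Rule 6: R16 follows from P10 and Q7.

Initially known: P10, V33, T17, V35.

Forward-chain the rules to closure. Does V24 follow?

From P10, V33, and T17, Rule 4 gives W1.
W1 and V35 hold, so V24 follows (Rule 2).

Yes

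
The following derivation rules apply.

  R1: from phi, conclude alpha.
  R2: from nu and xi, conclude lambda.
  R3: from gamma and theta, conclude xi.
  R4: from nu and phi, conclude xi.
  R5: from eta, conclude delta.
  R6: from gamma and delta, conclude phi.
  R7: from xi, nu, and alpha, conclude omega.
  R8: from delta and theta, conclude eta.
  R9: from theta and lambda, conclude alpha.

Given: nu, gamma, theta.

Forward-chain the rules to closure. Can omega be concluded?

Yes

gamma and theta hold, so xi follows (R3).
From nu and xi, R2 gives lambda.
theta and lambda hold, so alpha follows (R9).
xi, nu, and alpha hold, so omega follows (R7).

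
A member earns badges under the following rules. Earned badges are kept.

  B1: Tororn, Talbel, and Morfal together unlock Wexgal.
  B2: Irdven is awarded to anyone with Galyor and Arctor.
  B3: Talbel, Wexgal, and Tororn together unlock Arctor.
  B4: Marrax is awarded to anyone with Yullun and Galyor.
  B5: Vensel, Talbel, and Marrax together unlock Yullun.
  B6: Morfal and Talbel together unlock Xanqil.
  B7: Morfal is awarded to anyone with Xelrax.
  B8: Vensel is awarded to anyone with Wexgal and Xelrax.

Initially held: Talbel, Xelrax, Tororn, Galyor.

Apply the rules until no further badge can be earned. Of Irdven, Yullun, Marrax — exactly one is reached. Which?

Irdven

With Xelrax, Morfal is earned (B7).
With Tororn, Talbel, and Morfal, Wexgal is earned (B1).
With Talbel, Wexgal, and Tororn, Arctor is earned (B3).
With Galyor and Arctor, Irdven is earned (B2).
Marrax would need Yullun and Galyor (B4), but Yullun is never earned. Yullun would need Vensel, Talbel, and Marrax (B5), but Marrax is never earned.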